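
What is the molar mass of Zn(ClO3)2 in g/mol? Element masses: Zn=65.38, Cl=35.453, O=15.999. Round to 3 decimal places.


M = sum(count * atomic_mass) over atoms.
M = 1*65.38 + 2*35.453 + 6*15.999
M = 65.38 + 70.906 + 95.994
M = 232.28 g/mol, rounded to 3 dp:

232.280 g/mol


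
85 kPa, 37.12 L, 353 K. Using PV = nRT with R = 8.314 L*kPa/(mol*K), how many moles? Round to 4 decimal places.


PV = nRT, solve for n = PV / (RT).
PV = 85 * 37.12 = 3155.2
RT = 8.314 * 353 = 2934.842
n = 3155.2 / 2934.842
n = 1.07508343 mol, rounded to 4 dp:

1.0751 mol


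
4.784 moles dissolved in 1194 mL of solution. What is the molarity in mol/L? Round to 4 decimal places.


Convert volume to liters: V_L = V_mL / 1000.
V_L = 1194 / 1000 = 1.194 L
M = n / V_L = 4.784 / 1.194
M = 4.00670017 mol/L, rounded to 4 dp:

4.0067 mol/L


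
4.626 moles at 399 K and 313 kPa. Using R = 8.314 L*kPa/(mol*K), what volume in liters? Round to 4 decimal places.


PV = nRT, solve for V = nRT / P.
nRT = 4.626 * 8.314 * 399 = 15345.765
V = 15345.765 / 313
V = 49.02800319 L, rounded to 4 dp:

49.0280 L


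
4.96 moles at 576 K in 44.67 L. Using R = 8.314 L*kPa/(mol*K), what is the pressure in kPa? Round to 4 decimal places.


PV = nRT, solve for P = nRT / V.
nRT = 4.96 * 8.314 * 576 = 23752.7654
P = 23752.7654 / 44.67
P = 531.73864786 kPa, rounded to 4 dp:

531.7386 kPa


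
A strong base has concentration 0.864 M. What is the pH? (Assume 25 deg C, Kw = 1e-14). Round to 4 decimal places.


A strong base dissociates completely, so [OH-] equals the given concentration.
pOH = -log10([OH-]) = -log10(0.864) = 0.063486
pH = 14 - pOH = 14 - 0.063486
pH = 13.936514, rounded to 4 dp:

13.9365


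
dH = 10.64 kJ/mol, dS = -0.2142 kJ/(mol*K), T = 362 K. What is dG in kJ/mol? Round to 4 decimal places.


Gibbs: dG = dH - T*dS (consistent units, dS already in kJ/(mol*K)).
T*dS = 362 * -0.2142 = -77.5404
dG = 10.64 - (-77.5404)
dG = 88.1804 kJ/mol, rounded to 4 dp:

88.1804 kJ/mol


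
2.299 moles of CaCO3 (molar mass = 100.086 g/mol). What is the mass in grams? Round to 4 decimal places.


mass = n * M
mass = 2.299 * 100.086
mass = 230.097714 g, rounded to 4 dp:

230.0977 g


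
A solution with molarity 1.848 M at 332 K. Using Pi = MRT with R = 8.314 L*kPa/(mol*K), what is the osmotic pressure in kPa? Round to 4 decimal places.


Osmotic pressure (van't Hoff): Pi = M*R*T.
RT = 8.314 * 332 = 2760.248
Pi = 1.848 * 2760.248
Pi = 5100.938304 kPa, rounded to 4 dp:

5100.9383 kPa


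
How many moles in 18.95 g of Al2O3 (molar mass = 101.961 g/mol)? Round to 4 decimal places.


n = mass / M
n = 18.95 / 101.961
n = 0.18585538 mol, rounded to 4 dp:

0.1859 mol


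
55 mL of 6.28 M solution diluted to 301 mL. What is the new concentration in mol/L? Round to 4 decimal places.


Dilution: M1*V1 = M2*V2, solve for M2.
M2 = M1*V1 / V2
M2 = 6.28 * 55 / 301
M2 = 345.4 / 301
M2 = 1.14750831 mol/L, rounded to 4 dp:

1.1475 mol/L


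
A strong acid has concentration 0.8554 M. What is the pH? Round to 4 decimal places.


A strong acid dissociates completely, so [H+] equals the given concentration.
pH = -log10([H+]) = -log10(0.8554)
pH = 0.06783075, rounded to 4 dp:

0.0678


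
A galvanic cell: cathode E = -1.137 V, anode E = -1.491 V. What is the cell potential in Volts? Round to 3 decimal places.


Standard cell potential: E_cell = E_cathode - E_anode.
E_cell = -1.137 - (-1.491)
E_cell = 0.354 V, rounded to 3 dp:

0.354 V


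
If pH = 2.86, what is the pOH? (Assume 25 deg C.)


At 25 deg C, pH + pOH = 14.
pOH = 14 - pH = 14 - 2.86
pOH = 11.14:

11.14


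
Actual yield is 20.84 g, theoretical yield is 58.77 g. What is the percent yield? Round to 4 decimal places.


% yield = 100 * actual / theoretical
% yield = 100 * 20.84 / 58.77
% yield = 35.46026884 %, rounded to 4 dp:

35.4603 %


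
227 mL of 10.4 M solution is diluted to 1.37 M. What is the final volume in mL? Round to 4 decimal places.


Dilution: M1*V1 = M2*V2, solve for V2.
V2 = M1*V1 / M2
V2 = 10.4 * 227 / 1.37
V2 = 2360.8 / 1.37
V2 = 1723.21167883 mL, rounded to 4 dp:

1723.2117 mL


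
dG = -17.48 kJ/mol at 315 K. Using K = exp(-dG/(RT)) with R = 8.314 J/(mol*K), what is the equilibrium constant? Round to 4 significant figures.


dG is in kJ/mol; multiply by 1000 to match R in J/(mol*K).
RT = 8.314 * 315 = 2618.91 J/mol
exponent = -dG*1000 / (RT) = -(-17.48*1000) / 2618.91 = 6.67453253
K = exp(6.67453253)
K = 791.97714, rounded to 4 significant figures:

792.0


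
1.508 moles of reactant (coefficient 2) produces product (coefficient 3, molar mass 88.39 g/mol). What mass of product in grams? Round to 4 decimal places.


Use the coefficient ratio to convert reactant moles to product moles, then multiply by the product's molar mass.
moles_P = moles_R * (coeff_P / coeff_R) = 1.508 * (3/2) = 2.262
mass_P = moles_P * M_P = 2.262 * 88.39
mass_P = 199.93818 g, rounded to 4 dp:

199.9382 g


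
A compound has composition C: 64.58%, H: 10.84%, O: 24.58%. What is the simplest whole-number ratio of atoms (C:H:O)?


Assume 100 g of compound, divide each mass% by atomic mass to get moles, then normalize by the smallest to get a raw atom ratio.
Moles per 100 g: C: 64.58/12.011 = 5.3767, H: 10.84/1.008 = 10.754, O: 24.58/15.999 = 1.5363
Raw ratio (divide by min = 1.5363): C: 3.5, H: 7.0, O: 1.0
Multiply by 2 to clear fractions: C: 6.999 ~= 7, H: 13.999 ~= 14, O: 2.0 ~= 2
Reduce by GCD to get the simplest whole-number ratio:

7:14:2


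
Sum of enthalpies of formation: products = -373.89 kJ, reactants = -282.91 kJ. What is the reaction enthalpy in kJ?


dH_rxn = sum(dH_f products) - sum(dH_f reactants)
dH_rxn = -373.89 - (-282.91)
dH_rxn = -90.98 kJ:

-90.98 kJ


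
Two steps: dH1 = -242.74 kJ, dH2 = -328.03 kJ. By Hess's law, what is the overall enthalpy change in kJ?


Hess's law: enthalpy is a state function, so add the step enthalpies.
dH_total = dH1 + dH2 = -242.74 + (-328.03)
dH_total = -570.77 kJ:

-570.77 kJ


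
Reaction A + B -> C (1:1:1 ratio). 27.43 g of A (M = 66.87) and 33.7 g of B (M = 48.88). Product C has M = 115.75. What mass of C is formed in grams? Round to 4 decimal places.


Find moles of each reactant; the smaller value is the limiting reagent in a 1:1:1 reaction, so moles_C equals moles of the limiter.
n_A = mass_A / M_A = 27.43 / 66.87 = 0.410199 mol
n_B = mass_B / M_B = 33.7 / 48.88 = 0.689444 mol
Limiting reagent: A (smaller), n_limiting = 0.410199 mol
mass_C = n_limiting * M_C = 0.410199 * 115.75
mass_C = 47.48053425 g, rounded to 4 dp:

47.4805 g


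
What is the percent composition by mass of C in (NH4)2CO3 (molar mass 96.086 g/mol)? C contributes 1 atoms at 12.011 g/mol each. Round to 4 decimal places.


pct = 100 * (n_elem * M_elem) / M_total
mass_contribution = 1 * 12.011 = 12.011 g/mol
pct = 100 * 12.011 / 96.086
pct = 12.50026018 %, rounded to 4 dp:

12.5003 %


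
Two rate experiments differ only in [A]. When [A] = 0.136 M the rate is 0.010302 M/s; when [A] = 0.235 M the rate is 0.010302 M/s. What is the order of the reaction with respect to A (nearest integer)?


Rate is proportional to [A]^n, so rate2/rate1 = ([A]2/[A]1)^n. Take logs to solve for n.
rate2/rate1 = 0.010302 / 0.010302 = 1.0
[A]2/[A]1 = 0.235 / 0.136 = 1.7279
n = ln(1.0) / ln(1.7279) = 0.0
Nearest integer order:

0


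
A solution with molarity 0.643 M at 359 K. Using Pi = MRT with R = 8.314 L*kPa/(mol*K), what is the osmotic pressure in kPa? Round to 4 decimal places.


Osmotic pressure (van't Hoff): Pi = M*R*T.
RT = 8.314 * 359 = 2984.726
Pi = 0.643 * 2984.726
Pi = 1919.178818 kPa, rounded to 4 dp:

1919.1788 kPa


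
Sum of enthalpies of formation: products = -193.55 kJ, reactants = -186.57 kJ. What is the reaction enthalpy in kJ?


dH_rxn = sum(dH_f products) - sum(dH_f reactants)
dH_rxn = -193.55 - (-186.57)
dH_rxn = -6.98 kJ:

-6.98 kJ


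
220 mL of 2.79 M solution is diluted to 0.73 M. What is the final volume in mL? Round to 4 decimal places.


Dilution: M1*V1 = M2*V2, solve for V2.
V2 = M1*V1 / M2
V2 = 2.79 * 220 / 0.73
V2 = 613.8 / 0.73
V2 = 840.82191781 mL, rounded to 4 dp:

840.8219 mL


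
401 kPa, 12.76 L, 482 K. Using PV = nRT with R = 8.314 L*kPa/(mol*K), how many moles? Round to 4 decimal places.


PV = nRT, solve for n = PV / (RT).
PV = 401 * 12.76 = 5116.76
RT = 8.314 * 482 = 4007.348
n = 5116.76 / 4007.348
n = 1.27684444 mol, rounded to 4 dp:

1.2768 mol


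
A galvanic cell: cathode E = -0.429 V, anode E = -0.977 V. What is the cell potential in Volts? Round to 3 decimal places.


Standard cell potential: E_cell = E_cathode - E_anode.
E_cell = -0.429 - (-0.977)
E_cell = 0.548 V, rounded to 3 dp:

0.548 V


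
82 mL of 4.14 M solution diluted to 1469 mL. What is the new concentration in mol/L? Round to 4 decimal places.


Dilution: M1*V1 = M2*V2, solve for M2.
M2 = M1*V1 / V2
M2 = 4.14 * 82 / 1469
M2 = 339.48 / 1469
M2 = 0.23109598 mol/L, rounded to 4 dp:

0.2311 mol/L


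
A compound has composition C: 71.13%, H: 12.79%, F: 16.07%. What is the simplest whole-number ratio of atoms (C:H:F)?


Assume 100 g of compound, divide each mass% by atomic mass to get moles, then normalize by the smallest to get a raw atom ratio.
Moles per 100 g: C: 71.13/12.011 = 5.9221, H: 12.79/1.008 = 12.6885, F: 16.07/18.998 = 0.8459
Raw ratio (divide by min = 0.8459): C: 7.001, H: 15.0, F: 1.0
Multiply by 1 to clear fractions: C: 7.001 ~= 7, H: 15.0 ~= 15, F: 1.0 ~= 1
Reduce by GCD to get the simplest whole-number ratio:

7:15:1


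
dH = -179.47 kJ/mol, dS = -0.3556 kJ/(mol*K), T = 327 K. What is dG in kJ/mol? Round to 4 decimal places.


Gibbs: dG = dH - T*dS (consistent units, dS already in kJ/(mol*K)).
T*dS = 327 * -0.3556 = -116.2812
dG = -179.47 - (-116.2812)
dG = -63.1888 kJ/mol, rounded to 4 dp:

-63.1888 kJ/mol


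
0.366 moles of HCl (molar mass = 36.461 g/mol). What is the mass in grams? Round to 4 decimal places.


mass = n * M
mass = 0.366 * 36.461
mass = 13.344726 g, rounded to 4 dp:

13.3447 g


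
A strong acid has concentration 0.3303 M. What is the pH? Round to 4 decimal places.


A strong acid dissociates completely, so [H+] equals the given concentration.
pH = -log10([H+]) = -log10(0.3303)
pH = 0.48109143, rounded to 4 dp:

0.4811


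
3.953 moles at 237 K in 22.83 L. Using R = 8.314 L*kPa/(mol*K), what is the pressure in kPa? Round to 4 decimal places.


PV = nRT, solve for P = nRT / V.
nRT = 3.953 * 8.314 * 237 = 7789.0624
P = 7789.0624 / 22.83
P = 341.17662724 kPa, rounded to 4 dp:

341.1766 kPa


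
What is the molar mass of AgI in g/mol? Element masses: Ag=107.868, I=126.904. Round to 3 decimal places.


M = sum(count * atomic_mass) over atoms.
M = 1*107.868 + 1*126.904
M = 107.868 + 126.904
M = 234.772 g/mol, rounded to 3 dp:

234.772 g/mol


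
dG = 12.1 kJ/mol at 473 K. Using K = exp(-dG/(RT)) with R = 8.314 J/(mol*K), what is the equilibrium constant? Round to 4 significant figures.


dG is in kJ/mol; multiply by 1000 to match R in J/(mol*K).
RT = 8.314 * 473 = 3932.522 J/mol
exponent = -dG*1000 / (RT) = -(12.1*1000) / 3932.522 = -3.07690586
K = exp(-3.07690586)
K = 0.046101681, rounded to 4 significant figures:

0.04610


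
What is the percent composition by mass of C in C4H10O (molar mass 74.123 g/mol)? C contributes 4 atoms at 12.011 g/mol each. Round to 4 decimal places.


pct = 100 * (n_elem * M_elem) / M_total
mass_contribution = 4 * 12.011 = 48.044 g/mol
pct = 100 * 48.044 / 74.123
pct = 64.81658864 %, rounded to 4 dp:

64.8166 %


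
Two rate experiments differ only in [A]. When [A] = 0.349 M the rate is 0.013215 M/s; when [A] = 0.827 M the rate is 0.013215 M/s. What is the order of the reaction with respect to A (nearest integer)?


Rate is proportional to [A]^n, so rate2/rate1 = ([A]2/[A]1)^n. Take logs to solve for n.
rate2/rate1 = 0.013215 / 0.013215 = 1.0
[A]2/[A]1 = 0.827 / 0.349 = 2.3696
n = ln(1.0) / ln(2.3696) = 0.0
Nearest integer order:

0


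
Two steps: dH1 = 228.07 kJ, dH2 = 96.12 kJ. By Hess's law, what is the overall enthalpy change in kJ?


Hess's law: enthalpy is a state function, so add the step enthalpies.
dH_total = dH1 + dH2 = 228.07 + (96.12)
dH_total = 324.19 kJ:

324.19 kJ


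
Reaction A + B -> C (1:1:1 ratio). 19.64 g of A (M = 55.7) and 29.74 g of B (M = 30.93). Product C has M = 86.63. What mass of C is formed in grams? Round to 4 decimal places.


Find moles of each reactant; the smaller value is the limiting reagent in a 1:1:1 reaction, so moles_C equals moles of the limiter.
n_A = mass_A / M_A = 19.64 / 55.7 = 0.352603 mol
n_B = mass_B / M_B = 29.74 / 30.93 = 0.961526 mol
Limiting reagent: A (smaller), n_limiting = 0.352603 mol
mass_C = n_limiting * M_C = 0.352603 * 86.63
mass_C = 30.54599789 g, rounded to 4 dp:

30.5460 g


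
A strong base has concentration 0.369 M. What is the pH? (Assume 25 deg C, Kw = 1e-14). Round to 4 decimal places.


A strong base dissociates completely, so [OH-] equals the given concentration.
pOH = -log10([OH-]) = -log10(0.369) = 0.432974
pH = 14 - pOH = 14 - 0.432974
pH = 13.567026, rounded to 4 dp:

13.5670


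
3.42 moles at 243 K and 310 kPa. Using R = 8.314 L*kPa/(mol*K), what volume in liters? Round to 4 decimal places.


PV = nRT, solve for V = nRT / P.
nRT = 3.42 * 8.314 * 243 = 6909.4328
V = 6909.4328 / 310
V = 22.2884929 L, rounded to 4 dp:

22.2885 L


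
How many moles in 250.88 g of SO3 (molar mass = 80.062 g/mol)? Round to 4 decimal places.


n = mass / M
n = 250.88 / 80.062
n = 3.13357148 mol, rounded to 4 dp:

3.1336 mol


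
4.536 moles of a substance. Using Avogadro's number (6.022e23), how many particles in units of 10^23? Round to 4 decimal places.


N = n * NA, then divide by 1e23 for the requested units.
N / 1e23 = n * 6.022
N / 1e23 = 4.536 * 6.022
N / 1e23 = 27.315792, rounded to 4 dp:

27.3158


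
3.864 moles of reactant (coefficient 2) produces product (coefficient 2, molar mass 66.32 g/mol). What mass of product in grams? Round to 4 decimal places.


Use the coefficient ratio to convert reactant moles to product moles, then multiply by the product's molar mass.
moles_P = moles_R * (coeff_P / coeff_R) = 3.864 * (2/2) = 3.864
mass_P = moles_P * M_P = 3.864 * 66.32
mass_P = 256.26048 g, rounded to 4 dp:

256.2605 g


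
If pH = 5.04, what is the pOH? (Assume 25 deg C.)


At 25 deg C, pH + pOH = 14.
pOH = 14 - pH = 14 - 5.04
pOH = 8.96:

8.96


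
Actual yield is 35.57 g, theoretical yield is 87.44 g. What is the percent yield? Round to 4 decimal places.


% yield = 100 * actual / theoretical
% yield = 100 * 35.57 / 87.44
% yield = 40.67932296 %, rounded to 4 dp:

40.6793 %


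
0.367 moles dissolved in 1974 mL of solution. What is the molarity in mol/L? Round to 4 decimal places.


Convert volume to liters: V_L = V_mL / 1000.
V_L = 1974 / 1000 = 1.974 L
M = n / V_L = 0.367 / 1.974
M = 0.18591692 mol/L, rounded to 4 dp:

0.1859 mol/L


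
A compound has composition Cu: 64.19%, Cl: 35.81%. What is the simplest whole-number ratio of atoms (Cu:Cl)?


Assume 100 g of compound, divide each mass% by atomic mass to get moles, then normalize by the smallest to get a raw atom ratio.
Moles per 100 g: Cu: 64.19/63.546 = 1.0101, Cl: 35.81/35.453 = 1.0101
Raw ratio (divide by min = 1.0101): Cu: 1.0, Cl: 1.0
Multiply by 1 to clear fractions: Cu: 1.0 ~= 1, Cl: 1.0 ~= 1
Reduce by GCD to get the simplest whole-number ratio:

1:1


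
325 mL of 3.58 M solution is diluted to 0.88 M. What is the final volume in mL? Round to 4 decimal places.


Dilution: M1*V1 = M2*V2, solve for V2.
V2 = M1*V1 / M2
V2 = 3.58 * 325 / 0.88
V2 = 1163.5 / 0.88
V2 = 1322.15909091 mL, rounded to 4 dp:

1322.1591 mL


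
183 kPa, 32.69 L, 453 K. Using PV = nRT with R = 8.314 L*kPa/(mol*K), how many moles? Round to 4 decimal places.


PV = nRT, solve for n = PV / (RT).
PV = 183 * 32.69 = 5982.27
RT = 8.314 * 453 = 3766.242
n = 5982.27 / 3766.242
n = 1.58839236 mol, rounded to 4 dp:

1.5884 mol


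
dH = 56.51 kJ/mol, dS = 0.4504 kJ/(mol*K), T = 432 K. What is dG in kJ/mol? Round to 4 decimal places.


Gibbs: dG = dH - T*dS (consistent units, dS already in kJ/(mol*K)).
T*dS = 432 * 0.4504 = 194.5728
dG = 56.51 - (194.5728)
dG = -138.0628 kJ/mol, rounded to 4 dp:

-138.0628 kJ/mol


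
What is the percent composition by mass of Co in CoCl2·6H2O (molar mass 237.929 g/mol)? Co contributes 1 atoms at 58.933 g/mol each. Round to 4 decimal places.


pct = 100 * (n_elem * M_elem) / M_total
mass_contribution = 1 * 58.933 = 58.933 g/mol
pct = 100 * 58.933 / 237.929
pct = 24.76915382 %, rounded to 4 dp:

24.7692 %


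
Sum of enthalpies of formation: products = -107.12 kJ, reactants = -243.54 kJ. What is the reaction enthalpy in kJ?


dH_rxn = sum(dH_f products) - sum(dH_f reactants)
dH_rxn = -107.12 - (-243.54)
dH_rxn = 136.42 kJ:

136.42 kJ


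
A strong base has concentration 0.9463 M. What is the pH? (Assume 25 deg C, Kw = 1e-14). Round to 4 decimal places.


A strong base dissociates completely, so [OH-] equals the given concentration.
pOH = -log10([OH-]) = -log10(0.9463) = 0.023971
pH = 14 - pOH = 14 - 0.023971
pH = 13.976029, rounded to 4 dp:

13.9760


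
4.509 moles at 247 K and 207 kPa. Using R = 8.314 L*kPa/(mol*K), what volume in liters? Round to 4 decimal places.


PV = nRT, solve for V = nRT / P.
nRT = 4.509 * 8.314 * 247 = 9259.493
V = 9259.493 / 207
V = 44.73185024 L, rounded to 4 dp:

44.7319 L


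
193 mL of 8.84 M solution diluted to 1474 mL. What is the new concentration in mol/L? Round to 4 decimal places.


Dilution: M1*V1 = M2*V2, solve for M2.
M2 = M1*V1 / V2
M2 = 8.84 * 193 / 1474
M2 = 1706.12 / 1474
M2 = 1.15747626 mol/L, rounded to 4 dp:

1.1575 mol/L


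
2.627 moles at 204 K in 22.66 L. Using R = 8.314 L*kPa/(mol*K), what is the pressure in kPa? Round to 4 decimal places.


PV = nRT, solve for P = nRT / V.
nRT = 2.627 * 8.314 * 204 = 4455.5391
P = 4455.5391 / 22.66
P = 196.62573257 kPa, rounded to 4 dp:

196.6257 kPa


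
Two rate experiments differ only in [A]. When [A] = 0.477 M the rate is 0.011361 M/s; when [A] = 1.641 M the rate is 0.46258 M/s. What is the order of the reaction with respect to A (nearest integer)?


Rate is proportional to [A]^n, so rate2/rate1 = ([A]2/[A]1)^n. Take logs to solve for n.
rate2/rate1 = 0.46258 / 0.011361 = 40.7165
[A]2/[A]1 = 1.641 / 0.477 = 3.4403
n = ln(40.7165) / ln(3.4403) = 3.0
Nearest integer order:

3


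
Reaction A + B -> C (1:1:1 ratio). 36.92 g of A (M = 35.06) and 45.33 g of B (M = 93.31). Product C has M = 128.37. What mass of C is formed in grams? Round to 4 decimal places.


Find moles of each reactant; the smaller value is the limiting reagent in a 1:1:1 reaction, so moles_C equals moles of the limiter.
n_A = mass_A / M_A = 36.92 / 35.06 = 1.053052 mol
n_B = mass_B / M_B = 45.33 / 93.31 = 0.4858 mol
Limiting reagent: B (smaller), n_limiting = 0.4858 mol
mass_C = n_limiting * M_C = 0.4858 * 128.37
mass_C = 62.362146 g, rounded to 4 dp:

62.3621 g


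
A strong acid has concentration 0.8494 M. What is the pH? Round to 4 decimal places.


A strong acid dissociates completely, so [H+] equals the given concentration.
pH = -log10([H+]) = -log10(0.8494)
pH = 0.07088774, rounded to 4 dp:

0.0709


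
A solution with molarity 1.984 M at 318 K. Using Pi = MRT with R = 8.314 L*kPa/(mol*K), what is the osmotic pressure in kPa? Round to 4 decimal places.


Osmotic pressure (van't Hoff): Pi = M*R*T.
RT = 8.314 * 318 = 2643.852
Pi = 1.984 * 2643.852
Pi = 5245.402368 kPa, rounded to 4 dp:

5245.4024 kPa


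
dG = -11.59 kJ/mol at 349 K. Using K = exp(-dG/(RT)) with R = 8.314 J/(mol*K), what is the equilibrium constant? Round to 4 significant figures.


dG is in kJ/mol; multiply by 1000 to match R in J/(mol*K).
RT = 8.314 * 349 = 2901.586 J/mol
exponent = -dG*1000 / (RT) = -(-11.59*1000) / 2901.586 = 3.99436722
K = exp(3.99436722)
K = 54.291475, rounded to 4 significant figures:

54.29


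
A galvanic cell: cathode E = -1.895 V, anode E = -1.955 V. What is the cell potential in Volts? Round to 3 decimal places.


Standard cell potential: E_cell = E_cathode - E_anode.
E_cell = -1.895 - (-1.955)
E_cell = 0.06 V, rounded to 3 dp:

0.060 V


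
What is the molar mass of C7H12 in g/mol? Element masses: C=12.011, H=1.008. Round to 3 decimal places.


M = sum(count * atomic_mass) over atoms.
M = 7*12.011 + 12*1.008
M = 84.077 + 12.096
M = 96.173 g/mol, rounded to 3 dp:

96.173 g/mol


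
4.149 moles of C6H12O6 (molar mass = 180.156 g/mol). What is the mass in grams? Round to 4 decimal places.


mass = n * M
mass = 4.149 * 180.156
mass = 747.467244 g, rounded to 4 dp:

747.4672 g


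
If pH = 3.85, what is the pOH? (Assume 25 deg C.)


At 25 deg C, pH + pOH = 14.
pOH = 14 - pH = 14 - 3.85
pOH = 10.15:

10.15


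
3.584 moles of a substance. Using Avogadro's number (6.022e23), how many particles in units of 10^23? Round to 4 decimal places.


N = n * NA, then divide by 1e23 for the requested units.
N / 1e23 = n * 6.022
N / 1e23 = 3.584 * 6.022
N / 1e23 = 21.582848, rounded to 4 dp:

21.5828


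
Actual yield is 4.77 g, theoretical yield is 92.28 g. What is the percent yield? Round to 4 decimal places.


% yield = 100 * actual / theoretical
% yield = 100 * 4.77 / 92.28
% yield = 5.16905072 %, rounded to 4 dp:

5.1691 %


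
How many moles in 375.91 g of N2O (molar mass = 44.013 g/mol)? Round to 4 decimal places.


n = mass / M
n = 375.91 / 44.013
n = 8.54088565 mol, rounded to 4 dp:

8.5409 mol


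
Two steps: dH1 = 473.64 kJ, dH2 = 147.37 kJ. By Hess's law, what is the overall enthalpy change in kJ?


Hess's law: enthalpy is a state function, so add the step enthalpies.
dH_total = dH1 + dH2 = 473.64 + (147.37)
dH_total = 621.01 kJ:

621.01 kJ


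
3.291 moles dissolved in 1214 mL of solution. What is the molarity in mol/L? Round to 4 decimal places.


Convert volume to liters: V_L = V_mL / 1000.
V_L = 1214 / 1000 = 1.214 L
M = n / V_L = 3.291 / 1.214
M = 2.71087315 mol/L, rounded to 4 dp:

2.7109 mol/L


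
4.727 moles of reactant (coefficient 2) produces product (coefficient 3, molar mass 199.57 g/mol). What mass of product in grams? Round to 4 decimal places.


Use the coefficient ratio to convert reactant moles to product moles, then multiply by the product's molar mass.
moles_P = moles_R * (coeff_P / coeff_R) = 4.727 * (3/2) = 7.0905
mass_P = moles_P * M_P = 7.0905 * 199.57
mass_P = 1415.051085 g, rounded to 4 dp:

1415.0511 g


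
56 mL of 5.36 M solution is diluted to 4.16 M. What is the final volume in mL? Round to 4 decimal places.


Dilution: M1*V1 = M2*V2, solve for V2.
V2 = M1*V1 / M2
V2 = 5.36 * 56 / 4.16
V2 = 300.16 / 4.16
V2 = 72.15384615 mL, rounded to 4 dp:

72.1538 mL


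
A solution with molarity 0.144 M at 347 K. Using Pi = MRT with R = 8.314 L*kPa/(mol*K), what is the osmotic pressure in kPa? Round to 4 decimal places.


Osmotic pressure (van't Hoff): Pi = M*R*T.
RT = 8.314 * 347 = 2884.958
Pi = 0.144 * 2884.958
Pi = 415.433952 kPa, rounded to 4 dp:

415.4340 kPa


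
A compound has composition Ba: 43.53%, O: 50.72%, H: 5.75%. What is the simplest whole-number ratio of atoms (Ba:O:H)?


Assume 100 g of compound, divide each mass% by atomic mass to get moles, then normalize by the smallest to get a raw atom ratio.
Moles per 100 g: Ba: 43.53/137.327 = 0.317, O: 50.72/15.999 = 3.1702, H: 5.75/1.008 = 5.7044
Raw ratio (divide by min = 0.317): Ba: 1.0, O: 10.001, H: 17.996
Multiply by 1 to clear fractions: Ba: 1.0 ~= 1, O: 10.001 ~= 10, H: 17.996 ~= 18
Reduce by GCD to get the simplest whole-number ratio:

1:10:18


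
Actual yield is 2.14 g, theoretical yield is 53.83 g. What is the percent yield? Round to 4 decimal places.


% yield = 100 * actual / theoretical
% yield = 100 * 2.14 / 53.83
% yield = 3.97547836 %, rounded to 4 dp:

3.9755 %


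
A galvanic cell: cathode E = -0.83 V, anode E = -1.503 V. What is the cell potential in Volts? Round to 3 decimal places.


Standard cell potential: E_cell = E_cathode - E_anode.
E_cell = -0.83 - (-1.503)
E_cell = 0.673 V, rounded to 3 dp:

0.673 V


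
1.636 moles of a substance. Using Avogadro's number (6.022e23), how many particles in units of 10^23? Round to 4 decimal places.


N = n * NA, then divide by 1e23 for the requested units.
N / 1e23 = n * 6.022
N / 1e23 = 1.636 * 6.022
N / 1e23 = 9.851992, rounded to 4 dp:

9.8520


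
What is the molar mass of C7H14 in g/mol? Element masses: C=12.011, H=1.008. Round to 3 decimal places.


M = sum(count * atomic_mass) over atoms.
M = 7*12.011 + 14*1.008
M = 84.077 + 14.112
M = 98.189 g/mol, rounded to 3 dp:

98.189 g/mol


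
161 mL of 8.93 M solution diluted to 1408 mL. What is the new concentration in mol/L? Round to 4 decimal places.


Dilution: M1*V1 = M2*V2, solve for M2.
M2 = M1*V1 / V2
M2 = 8.93 * 161 / 1408
M2 = 1437.73 / 1408
M2 = 1.02111506 mol/L, rounded to 4 dp:

1.0211 mol/L


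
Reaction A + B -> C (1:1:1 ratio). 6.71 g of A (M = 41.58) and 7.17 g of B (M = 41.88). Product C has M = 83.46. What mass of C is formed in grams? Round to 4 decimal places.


Find moles of each reactant; the smaller value is the limiting reagent in a 1:1:1 reaction, so moles_C equals moles of the limiter.
n_A = mass_A / M_A = 6.71 / 41.58 = 0.161376 mol
n_B = mass_B / M_B = 7.17 / 41.88 = 0.171203 mol
Limiting reagent: A (smaller), n_limiting = 0.161376 mol
mass_C = n_limiting * M_C = 0.161376 * 83.46
mass_C = 13.46844096 g, rounded to 4 dp:

13.4684 g


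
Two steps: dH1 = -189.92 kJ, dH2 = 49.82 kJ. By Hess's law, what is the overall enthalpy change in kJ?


Hess's law: enthalpy is a state function, so add the step enthalpies.
dH_total = dH1 + dH2 = -189.92 + (49.82)
dH_total = -140.1 kJ:

-140.10 kJ


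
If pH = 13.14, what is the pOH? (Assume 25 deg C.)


At 25 deg C, pH + pOH = 14.
pOH = 14 - pH = 14 - 13.14
pOH = 0.86:

0.86


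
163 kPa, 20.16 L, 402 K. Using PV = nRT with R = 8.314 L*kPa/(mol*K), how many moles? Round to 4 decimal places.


PV = nRT, solve for n = PV / (RT).
PV = 163 * 20.16 = 3286.08
RT = 8.314 * 402 = 3342.228
n = 3286.08 / 3342.228
n = 0.98320043 mol, rounded to 4 dp:

0.9832 mol


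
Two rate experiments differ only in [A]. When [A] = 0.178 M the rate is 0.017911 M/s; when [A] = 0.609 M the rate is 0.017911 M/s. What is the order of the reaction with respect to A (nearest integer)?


Rate is proportional to [A]^n, so rate2/rate1 = ([A]2/[A]1)^n. Take logs to solve for n.
rate2/rate1 = 0.017911 / 0.017911 = 1.0
[A]2/[A]1 = 0.609 / 0.178 = 3.4213
n = ln(1.0) / ln(3.4213) = 0.0
Nearest integer order:

0


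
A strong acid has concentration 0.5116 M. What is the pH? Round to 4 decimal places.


A strong acid dissociates completely, so [H+] equals the given concentration.
pH = -log10([H+]) = -log10(0.5116)
pH = 0.29106946, rounded to 4 dp:

0.2911


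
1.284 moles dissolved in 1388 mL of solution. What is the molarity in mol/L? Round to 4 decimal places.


Convert volume to liters: V_L = V_mL / 1000.
V_L = 1388 / 1000 = 1.388 L
M = n / V_L = 1.284 / 1.388
M = 0.92507205 mol/L, rounded to 4 dp:

0.9251 mol/L


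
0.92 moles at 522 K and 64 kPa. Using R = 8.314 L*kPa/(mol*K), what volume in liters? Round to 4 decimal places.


PV = nRT, solve for V = nRT / P.
nRT = 0.92 * 8.314 * 522 = 3992.7154
V = 3992.7154 / 64
V = 62.38617813 L, rounded to 4 dp:

62.3862 L


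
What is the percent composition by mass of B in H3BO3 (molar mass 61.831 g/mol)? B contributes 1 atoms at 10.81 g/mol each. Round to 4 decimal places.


pct = 100 * (n_elem * M_elem) / M_total
mass_contribution = 1 * 10.81 = 10.81 g/mol
pct = 100 * 10.81 / 61.831
pct = 17.48313953 %, rounded to 4 dp:

17.4831 %


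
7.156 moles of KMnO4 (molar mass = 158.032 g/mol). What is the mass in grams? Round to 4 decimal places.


mass = n * M
mass = 7.156 * 158.032
mass = 1130.876992 g, rounded to 4 dp:

1130.8770 g


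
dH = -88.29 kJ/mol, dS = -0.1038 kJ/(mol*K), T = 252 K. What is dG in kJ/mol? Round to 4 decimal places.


Gibbs: dG = dH - T*dS (consistent units, dS already in kJ/(mol*K)).
T*dS = 252 * -0.1038 = -26.1576
dG = -88.29 - (-26.1576)
dG = -62.1324 kJ/mol, rounded to 4 dp:

-62.1324 kJ/mol


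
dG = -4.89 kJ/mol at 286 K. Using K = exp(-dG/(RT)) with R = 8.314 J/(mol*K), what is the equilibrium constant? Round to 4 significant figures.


dG is in kJ/mol; multiply by 1000 to match R in J/(mol*K).
RT = 8.314 * 286 = 2377.804 J/mol
exponent = -dG*1000 / (RT) = -(-4.89*1000) / 2377.804 = 2.05651938
K = exp(2.05651938)
K = 7.8187084, rounded to 4 significant figures:

7.819


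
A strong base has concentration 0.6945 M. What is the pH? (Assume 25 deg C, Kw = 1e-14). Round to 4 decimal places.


A strong base dissociates completely, so [OH-] equals the given concentration.
pOH = -log10([OH-]) = -log10(0.6945) = 0.158328
pH = 14 - pOH = 14 - 0.158328
pH = 13.841672, rounded to 4 dp:

13.8417


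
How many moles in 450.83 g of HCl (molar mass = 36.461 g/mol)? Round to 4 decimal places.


n = mass / M
n = 450.83 / 36.461
n = 12.36471847 mol, rounded to 4 dp:

12.3647 mol


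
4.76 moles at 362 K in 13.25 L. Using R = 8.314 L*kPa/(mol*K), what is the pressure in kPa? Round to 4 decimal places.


PV = nRT, solve for P = nRT / V.
nRT = 4.76 * 8.314 * 362 = 14326.0197
P = 14326.0197 / 13.25
P = 1081.20903396 kPa, rounded to 4 dp:

1081.2090 kPa


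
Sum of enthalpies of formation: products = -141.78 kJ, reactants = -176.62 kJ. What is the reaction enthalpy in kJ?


dH_rxn = sum(dH_f products) - sum(dH_f reactants)
dH_rxn = -141.78 - (-176.62)
dH_rxn = 34.84 kJ:

34.84 kJ


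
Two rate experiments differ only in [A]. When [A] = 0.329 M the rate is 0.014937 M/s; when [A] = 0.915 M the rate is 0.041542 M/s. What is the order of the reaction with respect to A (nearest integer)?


Rate is proportional to [A]^n, so rate2/rate1 = ([A]2/[A]1)^n. Take logs to solve for n.
rate2/rate1 = 0.041542 / 0.014937 = 2.7811
[A]2/[A]1 = 0.915 / 0.329 = 2.7812
n = ln(2.7811) / ln(2.7812) = 1.0
Nearest integer order:

1


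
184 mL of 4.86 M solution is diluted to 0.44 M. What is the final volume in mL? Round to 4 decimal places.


Dilution: M1*V1 = M2*V2, solve for V2.
V2 = M1*V1 / M2
V2 = 4.86 * 184 / 0.44
V2 = 894.24 / 0.44
V2 = 2032.36363636 mL, rounded to 4 dp:

2032.3636 mL


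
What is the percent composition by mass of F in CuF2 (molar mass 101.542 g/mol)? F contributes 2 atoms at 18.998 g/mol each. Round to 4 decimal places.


pct = 100 * (n_elem * M_elem) / M_total
mass_contribution = 2 * 18.998 = 37.996 g/mol
pct = 100 * 37.996 / 101.542
pct = 37.41899903 %, rounded to 4 dp:

37.4190 %


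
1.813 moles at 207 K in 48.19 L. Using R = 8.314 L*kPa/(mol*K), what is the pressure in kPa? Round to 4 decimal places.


PV = nRT, solve for P = nRT / V.
nRT = 1.813 * 8.314 * 207 = 3120.1694
P = 3120.1694 / 48.19
P = 64.74723802 kPa, rounded to 4 dp:

64.7472 kPa


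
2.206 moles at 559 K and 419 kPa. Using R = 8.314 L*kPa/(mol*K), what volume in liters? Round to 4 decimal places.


PV = nRT, solve for V = nRT / P.
nRT = 2.206 * 8.314 * 559 = 10252.4424
V = 10252.4424 / 419
V = 24.46883628 L, rounded to 4 dp:

24.4688 L


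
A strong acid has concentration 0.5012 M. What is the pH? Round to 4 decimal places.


A strong acid dissociates completely, so [H+] equals the given concentration.
pH = -log10([H+]) = -log10(0.5012)
pH = 0.29998894, rounded to 4 dp:

0.3000


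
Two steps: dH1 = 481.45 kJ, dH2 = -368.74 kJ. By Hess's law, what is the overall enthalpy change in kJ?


Hess's law: enthalpy is a state function, so add the step enthalpies.
dH_total = dH1 + dH2 = 481.45 + (-368.74)
dH_total = 112.71 kJ:

112.71 kJ


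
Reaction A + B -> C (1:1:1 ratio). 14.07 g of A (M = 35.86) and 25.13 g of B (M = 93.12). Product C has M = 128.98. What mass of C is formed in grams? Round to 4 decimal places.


Find moles of each reactant; the smaller value is the limiting reagent in a 1:1:1 reaction, so moles_C equals moles of the limiter.
n_A = mass_A / M_A = 14.07 / 35.86 = 0.392359 mol
n_B = mass_B / M_B = 25.13 / 93.12 = 0.269867 mol
Limiting reagent: B (smaller), n_limiting = 0.269867 mol
mass_C = n_limiting * M_C = 0.269867 * 128.98
mass_C = 34.80744566 g, rounded to 4 dp:

34.8074 g


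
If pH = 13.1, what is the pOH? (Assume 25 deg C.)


At 25 deg C, pH + pOH = 14.
pOH = 14 - pH = 14 - 13.1
pOH = 0.9:

0.90


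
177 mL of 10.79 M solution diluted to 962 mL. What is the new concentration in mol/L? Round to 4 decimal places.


Dilution: M1*V1 = M2*V2, solve for M2.
M2 = M1*V1 / V2
M2 = 10.79 * 177 / 962
M2 = 1909.83 / 962
M2 = 1.98527027 mol/L, rounded to 4 dp:

1.9853 mol/L


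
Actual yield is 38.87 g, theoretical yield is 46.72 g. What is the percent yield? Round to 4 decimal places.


% yield = 100 * actual / theoretical
% yield = 100 * 38.87 / 46.72
% yield = 83.19777397 %, rounded to 4 dp:

83.1978 %


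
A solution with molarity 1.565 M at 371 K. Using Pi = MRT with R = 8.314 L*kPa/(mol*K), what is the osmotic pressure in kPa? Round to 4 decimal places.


Osmotic pressure (van't Hoff): Pi = M*R*T.
RT = 8.314 * 371 = 3084.494
Pi = 1.565 * 3084.494
Pi = 4827.23311 kPa, rounded to 4 dp:

4827.2331 kPa


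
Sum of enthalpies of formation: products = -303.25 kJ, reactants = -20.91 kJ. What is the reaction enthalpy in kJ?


dH_rxn = sum(dH_f products) - sum(dH_f reactants)
dH_rxn = -303.25 - (-20.91)
dH_rxn = -282.34 kJ:

-282.34 kJ


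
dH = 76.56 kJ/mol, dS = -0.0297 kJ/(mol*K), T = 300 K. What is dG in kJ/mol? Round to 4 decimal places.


Gibbs: dG = dH - T*dS (consistent units, dS already in kJ/(mol*K)).
T*dS = 300 * -0.0297 = -8.91
dG = 76.56 - (-8.91)
dG = 85.47 kJ/mol, rounded to 4 dp:

85.4700 kJ/mol


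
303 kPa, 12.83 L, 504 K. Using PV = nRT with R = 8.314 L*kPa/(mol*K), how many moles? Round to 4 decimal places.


PV = nRT, solve for n = PV / (RT).
PV = 303 * 12.83 = 3887.49
RT = 8.314 * 504 = 4190.256
n = 3887.49 / 4190.256
n = 0.92774523 mol, rounded to 4 dp:

0.9277 mol


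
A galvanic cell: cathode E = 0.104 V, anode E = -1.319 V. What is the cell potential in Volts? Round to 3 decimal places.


Standard cell potential: E_cell = E_cathode - E_anode.
E_cell = 0.104 - (-1.319)
E_cell = 1.423 V, rounded to 3 dp:

1.423 V


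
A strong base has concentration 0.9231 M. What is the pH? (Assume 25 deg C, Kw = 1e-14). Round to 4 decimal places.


A strong base dissociates completely, so [OH-] equals the given concentration.
pOH = -log10([OH-]) = -log10(0.9231) = 0.034751
pH = 14 - pOH = 14 - 0.034751
pH = 13.965249, rounded to 4 dp:

13.9652


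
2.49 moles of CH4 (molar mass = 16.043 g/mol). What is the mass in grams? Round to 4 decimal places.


mass = n * M
mass = 2.49 * 16.043
mass = 39.94707 g, rounded to 4 dp:

39.9471 g


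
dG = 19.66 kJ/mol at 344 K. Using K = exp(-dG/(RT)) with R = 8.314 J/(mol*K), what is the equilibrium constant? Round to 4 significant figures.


dG is in kJ/mol; multiply by 1000 to match R in J/(mol*K).
RT = 8.314 * 344 = 2860.016 J/mol
exponent = -dG*1000 / (RT) = -(19.66*1000) / 2860.016 = -6.87408742
K = exp(-6.87408742)
K = 0.001034241, rounded to 4 significant figures:

0.001034


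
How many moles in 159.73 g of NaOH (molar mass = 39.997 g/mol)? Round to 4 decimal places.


n = mass / M
n = 159.73 / 39.997
n = 3.99354952 mol, rounded to 4 dp:

3.9935 mol


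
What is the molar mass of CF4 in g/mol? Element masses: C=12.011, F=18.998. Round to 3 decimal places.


M = sum(count * atomic_mass) over atoms.
M = 1*12.011 + 4*18.998
M = 12.011 + 75.992
M = 88.003 g/mol, rounded to 3 dp:

88.003 g/mol


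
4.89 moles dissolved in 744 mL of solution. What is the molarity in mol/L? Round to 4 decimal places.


Convert volume to liters: V_L = V_mL / 1000.
V_L = 744 / 1000 = 0.744 L
M = n / V_L = 4.89 / 0.744
M = 6.57258065 mol/L, rounded to 4 dp:

6.5726 mol/L


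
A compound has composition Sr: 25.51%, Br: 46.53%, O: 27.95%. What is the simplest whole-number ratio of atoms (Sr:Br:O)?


Assume 100 g of compound, divide each mass% by atomic mass to get moles, then normalize by the smallest to get a raw atom ratio.
Moles per 100 g: Sr: 25.51/87.62 = 0.2911, Br: 46.53/79.904 = 0.5823, O: 27.95/15.999 = 1.747
Raw ratio (divide by min = 0.2911): Sr: 1.0, Br: 2.0, O: 6.0
Multiply by 1 to clear fractions: Sr: 1.0 ~= 1, Br: 2.0 ~= 2, O: 6.0 ~= 6
Reduce by GCD to get the simplest whole-number ratio:

1:2:6


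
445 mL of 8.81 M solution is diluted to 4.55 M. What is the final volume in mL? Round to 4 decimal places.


Dilution: M1*V1 = M2*V2, solve for V2.
V2 = M1*V1 / M2
V2 = 8.81 * 445 / 4.55
V2 = 3920.45 / 4.55
V2 = 861.63736264 mL, rounded to 4 dp:

861.6374 mL


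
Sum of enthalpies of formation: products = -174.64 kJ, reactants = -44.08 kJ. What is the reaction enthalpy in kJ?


dH_rxn = sum(dH_f products) - sum(dH_f reactants)
dH_rxn = -174.64 - (-44.08)
dH_rxn = -130.56 kJ:

-130.56 kJ


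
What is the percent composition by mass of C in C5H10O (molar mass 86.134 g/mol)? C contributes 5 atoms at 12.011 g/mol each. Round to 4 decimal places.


pct = 100 * (n_elem * M_elem) / M_total
mass_contribution = 5 * 12.011 = 60.055 g/mol
pct = 100 * 60.055 / 86.134
pct = 69.72275756 %, rounded to 4 dp:

69.7228 %


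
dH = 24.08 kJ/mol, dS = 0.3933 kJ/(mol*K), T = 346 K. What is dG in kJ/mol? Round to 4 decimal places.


Gibbs: dG = dH - T*dS (consistent units, dS already in kJ/(mol*K)).
T*dS = 346 * 0.3933 = 136.0818
dG = 24.08 - (136.0818)
dG = -112.0018 kJ/mol, rounded to 4 dp:

-112.0018 kJ/mol


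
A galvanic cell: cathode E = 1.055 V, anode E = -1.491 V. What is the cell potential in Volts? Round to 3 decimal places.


Standard cell potential: E_cell = E_cathode - E_anode.
E_cell = 1.055 - (-1.491)
E_cell = 2.546 V, rounded to 3 dp:

2.546 V


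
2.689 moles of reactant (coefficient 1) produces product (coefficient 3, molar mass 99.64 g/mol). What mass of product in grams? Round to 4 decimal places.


Use the coefficient ratio to convert reactant moles to product moles, then multiply by the product's molar mass.
moles_P = moles_R * (coeff_P / coeff_R) = 2.689 * (3/1) = 8.067
mass_P = moles_P * M_P = 8.067 * 99.64
mass_P = 803.79588 g, rounded to 4 dp:

803.7959 g


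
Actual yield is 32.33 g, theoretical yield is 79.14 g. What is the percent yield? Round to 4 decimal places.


% yield = 100 * actual / theoretical
% yield = 100 * 32.33 / 79.14
% yield = 40.85165529 %, rounded to 4 dp:

40.8517 %


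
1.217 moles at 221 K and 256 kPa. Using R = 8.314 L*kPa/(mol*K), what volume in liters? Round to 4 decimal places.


PV = nRT, solve for V = nRT / P.
nRT = 1.217 * 8.314 * 221 = 2236.1085
V = 2236.1085 / 256
V = 8.73479883 L, rounded to 4 dp:

8.7348 L


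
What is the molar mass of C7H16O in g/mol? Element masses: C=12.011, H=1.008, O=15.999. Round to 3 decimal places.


M = sum(count * atomic_mass) over atoms.
M = 7*12.011 + 16*1.008 + 1*15.999
M = 84.077 + 16.128 + 15.999
M = 116.204 g/mol, rounded to 3 dp:

116.204 g/mol


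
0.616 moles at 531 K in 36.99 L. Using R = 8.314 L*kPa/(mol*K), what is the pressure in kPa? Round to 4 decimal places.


PV = nRT, solve for P = nRT / V.
nRT = 0.616 * 8.314 * 531 = 2719.4761
P = 2719.4761 / 36.99
P = 73.51922411 kPa, rounded to 4 dp:

73.5192 kPa


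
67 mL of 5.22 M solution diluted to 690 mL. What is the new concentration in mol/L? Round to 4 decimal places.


Dilution: M1*V1 = M2*V2, solve for M2.
M2 = M1*V1 / V2
M2 = 5.22 * 67 / 690
M2 = 349.74 / 690
M2 = 0.50686957 mol/L, rounded to 4 dp:

0.5069 mol/L


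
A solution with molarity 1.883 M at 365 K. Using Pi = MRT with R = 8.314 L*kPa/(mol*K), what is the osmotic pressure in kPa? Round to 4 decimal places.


Osmotic pressure (van't Hoff): Pi = M*R*T.
RT = 8.314 * 365 = 3034.61
Pi = 1.883 * 3034.61
Pi = 5714.17063 kPa, rounded to 4 dp:

5714.1706 kPa
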